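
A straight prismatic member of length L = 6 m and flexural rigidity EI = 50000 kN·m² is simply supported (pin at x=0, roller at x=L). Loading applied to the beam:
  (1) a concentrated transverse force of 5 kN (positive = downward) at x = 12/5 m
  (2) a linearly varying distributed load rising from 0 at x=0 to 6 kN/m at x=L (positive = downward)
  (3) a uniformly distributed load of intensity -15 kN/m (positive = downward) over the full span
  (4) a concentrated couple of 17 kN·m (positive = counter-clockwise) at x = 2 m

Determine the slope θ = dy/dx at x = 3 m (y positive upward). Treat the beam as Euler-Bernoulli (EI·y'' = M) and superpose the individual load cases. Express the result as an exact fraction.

Load 1 — point force P=5 kN at a=12/5 m (b=L-a=18/5):
  θ_1 = -Pa(2L²-6Lx+3x²+a²)/(6LEI)  [x>a] = -5·(12/5)·(2·6²-6·6·3+3·3²+(12/5)²)/(6·6·50000) = 27/1250000 rad
Load 2 — triangular load w₀=6 kN/m (0→w₀ over full span):
  θ_2 = -w₀(7L⁴-30L²x²+15x⁴)/(360LEI) = -6·(7·6⁴-30·6²·3²+15·3⁴)/(360·6·50000) = -63/2000000 rad
Load 3 — uniform load w=-15 kN/m over full span:
  θ_3 = -w(L³-6Lx²+4x³)/(24EI) = -(-15)·(6³-6·6·3²+4·3³)/(24·50000) = 0 rad
Load 4 — applied couple M₀=17 kN·m at a=2 m (b=L-a=4):
  θ_4 = (M₀x²/(2L)-M₀(x-a)+C₁)/EI  [x>a] with C₁=M₀(3b²-L²)/(6L)=17/3 = (17·3²/(2·6)-17·(3-2)+(17/3))/50000 = 17/600000 rad
Superposition: θ = Σ θ_i = 553/30000000 rad ≈ 0.000018 rad

θ(3) = 553/30000000 rad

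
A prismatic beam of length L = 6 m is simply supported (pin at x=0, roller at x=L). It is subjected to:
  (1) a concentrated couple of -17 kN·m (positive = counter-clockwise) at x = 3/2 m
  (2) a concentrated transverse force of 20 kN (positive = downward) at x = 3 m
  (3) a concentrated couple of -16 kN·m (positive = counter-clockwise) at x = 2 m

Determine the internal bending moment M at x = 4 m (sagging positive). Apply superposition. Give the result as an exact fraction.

M(4) = 31 kN·m

Load 1 — applied couple M₀=-17 kN·m at a=3/2 m (b=L-a=9/2):
  M_1 = M₀x/L - M₀  [x>a] = (-17)·4/6 - (-17) = 17/3 kN·m
Load 2 — point force P=20 kN at a=3 m (b=L-a=3):
  M_2 = Pa(L-x)/L  [x>a] = 20·3·(6-4)/6 = 20 kN·m
Load 3 — applied couple M₀=-16 kN·m at a=2 m (b=L-a=4):
  M_3 = M₀x/L - M₀  [x>a] = (-16)·4/6 - (-16) = 16/3 kN·m
Superposition: M = Σ M_i = 31 kN·m ≈ 31.000000 kN·m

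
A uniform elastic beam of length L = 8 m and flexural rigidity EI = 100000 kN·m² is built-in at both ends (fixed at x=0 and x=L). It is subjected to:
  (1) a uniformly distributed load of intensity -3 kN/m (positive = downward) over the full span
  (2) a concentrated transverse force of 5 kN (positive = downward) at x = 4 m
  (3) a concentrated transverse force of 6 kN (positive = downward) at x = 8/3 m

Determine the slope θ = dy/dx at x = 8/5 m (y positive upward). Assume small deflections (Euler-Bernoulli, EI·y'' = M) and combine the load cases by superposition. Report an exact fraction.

θ(8/5) = 253/14062500 rad

Load 1 — uniform load w=-3 kN/m over full span:
  θ_1 = -wx(L-x)(L-2x)/(12EI) = -(-3)·(8/5)·(8-(8/5))·(8-2·(8/5))/(12·100000) = 48/390625 rad
Load 2 — point force P=5 kN at a=4 m (b=L-a=4):
  θ_2 = -Pb²x(2aL-(3a+b)x)/(2L³EI)  [x≤a] = -5·4²·(8/5)·(2·4·8-(3·4+4)·(8/5))/(2·8³·100000) = -3/62500 rad
Load 3 — point force P=6 kN at a=8/3 m (b=L-a=16/3):
  θ_3 = -Pb²x(2aL-(3a+b)x)/(2L³EI)  [x≤a] = -6·(16/3)²·(8/5)·(2·(8/3)·8-(3·(8/3)+(16/3))·(8/5))/(2·8³·100000) = -8/140625 rad
Superposition: θ = Σ θ_i = 253/14062500 rad ≈ 0.000018 rad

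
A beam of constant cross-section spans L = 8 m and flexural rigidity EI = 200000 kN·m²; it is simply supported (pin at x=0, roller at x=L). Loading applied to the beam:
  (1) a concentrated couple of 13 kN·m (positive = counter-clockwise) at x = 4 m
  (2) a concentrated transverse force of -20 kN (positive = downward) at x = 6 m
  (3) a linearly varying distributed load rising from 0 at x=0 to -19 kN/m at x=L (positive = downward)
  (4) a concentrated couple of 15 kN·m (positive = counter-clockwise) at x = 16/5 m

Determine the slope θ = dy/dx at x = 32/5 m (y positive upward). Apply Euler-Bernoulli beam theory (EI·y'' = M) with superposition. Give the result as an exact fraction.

θ(32/5) = -1263937/1125000000 rad

Load 1 — applied couple M₀=13 kN·m at a=4 m (b=L-a=4):
  θ_1 = (M₀x²/(2L)-M₀(x-a)+C₁)/EI  [x>a] with C₁=M₀(3b²-L²)/(6L)=-13/3 = (13·(32/5)²/(2·8)-13·((32/5)-4)+(-13/3))/200000 = -169/15000000 rad
Load 2 — point force P=-20 kN at a=6 m (b=L-a=2):
  θ_2 = -Pa(2L²-6Lx+3x²+a²)/(6LEI)  [x>a] = -(-20)·6·(2·8²-6·8·(32/5)+3·(32/5)²+6²)/(6·8·200000) = -127/500000 rad
Load 3 — triangular load w₀=-19 kN/m (0→w₀ over full span):
  θ_3 = -w₀(7L⁴-30L²x²+15x⁴)/(360LEI) = -(-19)·(7·8⁴-30·8²·(32/5)²+15·(32/5)⁴)/(360·8·200000) = -14383/17578125 rad
Load 4 — applied couple M₀=15 kN·m at a=16/5 m (b=L-a=24/5):
  θ_4 = (M₀x²/(2L)-M₀(x-a)+C₁)/EI  [x>a] with C₁=M₀(3b²-L²)/(6L)=8/5 = (15·(32/5)²/(2·8)-15·((32/5)-(16/5))+(8/5))/200000 = -1/25000 rad
Superposition: θ = Σ θ_i = -1263937/1125000000 rad ≈ -0.001123 rad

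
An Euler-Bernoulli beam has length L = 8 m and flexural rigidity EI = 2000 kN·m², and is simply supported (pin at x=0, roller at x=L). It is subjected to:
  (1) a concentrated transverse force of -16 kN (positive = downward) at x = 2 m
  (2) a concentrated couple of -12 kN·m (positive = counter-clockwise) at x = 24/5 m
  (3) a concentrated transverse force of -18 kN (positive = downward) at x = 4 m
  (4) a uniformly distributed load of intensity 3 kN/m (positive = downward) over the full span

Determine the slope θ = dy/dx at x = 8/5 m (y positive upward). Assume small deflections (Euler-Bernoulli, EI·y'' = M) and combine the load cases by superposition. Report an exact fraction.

Load 1 — point force P=-16 kN at a=2 m (b=L-a=6):
  θ_1 = -Pb(L²-b²-3x²)/(6LEI)  [x≤a] = -(-16)·6·(8²-6²-3·(8/5)²)/(6·8·2000) = 127/6250 rad
Load 2 — applied couple M₀=-12 kN·m at a=24/5 m (b=L-a=16/5):
  θ_2 = (M₀x²/(2L)+C₁)/EI  [x≤a] with C₁=M₀(3b²-L²)/(6L)=208/25 = ((-12)·(8/5)²/(2·8)+(208/25))/2000 = 2/625 rad
Load 3 — point force P=-18 kN at a=4 m (b=L-a=4):
  θ_3 = -Pb(L²-b²-3x²)/(6LEI)  [x≤a] = -(-18)·4·(8²-4²-3·(8/5)²)/(6·8·2000) = 189/6250 rad
Load 4 — uniform load w=3 kN/m over full span:
  θ_4 = -w(L³-6Lx²+4x³)/(24EI) = -3·(8³-6·8·(8/5)²+4·(8/5)³)/(24·2000) = -396/15625 rad
Superposition: θ = Σ θ_i = 444/15625 rad ≈ 0.028416 rad

θ(8/5) = 444/15625 rad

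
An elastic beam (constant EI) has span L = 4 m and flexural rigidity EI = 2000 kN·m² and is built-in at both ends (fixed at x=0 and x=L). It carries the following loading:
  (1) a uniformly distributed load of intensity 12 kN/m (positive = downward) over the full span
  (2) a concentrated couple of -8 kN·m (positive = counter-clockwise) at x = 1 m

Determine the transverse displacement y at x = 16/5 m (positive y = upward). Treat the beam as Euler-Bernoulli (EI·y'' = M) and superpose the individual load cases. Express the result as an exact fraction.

y(16/5) = -607/312500 m

Load 1 — uniform load w=12 kN/m over full span:
  y_1 = -wx²(L-x)²/(24EI) = -12·(16/5)²·(4-(16/5))²/(24·2000) = -128/78125 m
Load 2 — applied couple M₀=-8 kN·m at a=1 m (b=L-a=3):
  y_2 = (R_Ax³/6 - M_Ax²/2 - M₀(x-a)²/2)/EI  [x>a] with R_A=-9/4, M_A=3/2 = ((-9/4)·(16/5)³/6 - (3/2)·(16/5)²/2 - (-8)·((16/5)-1)²/2)/2000 = -19/62500 m
Superposition: y = Σ y_i = -607/312500 m ≈ -0.001942 m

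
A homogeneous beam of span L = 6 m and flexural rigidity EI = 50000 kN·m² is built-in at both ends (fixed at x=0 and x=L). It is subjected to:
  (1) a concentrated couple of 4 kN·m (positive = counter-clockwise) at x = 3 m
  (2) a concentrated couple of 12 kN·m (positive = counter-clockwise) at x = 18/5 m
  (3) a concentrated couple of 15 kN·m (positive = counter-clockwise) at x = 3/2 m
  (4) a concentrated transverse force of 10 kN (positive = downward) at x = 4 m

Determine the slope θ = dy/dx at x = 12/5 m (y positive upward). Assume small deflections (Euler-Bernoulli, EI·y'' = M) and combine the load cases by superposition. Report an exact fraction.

Load 1 — applied couple M₀=4 kN·m at a=3 m (b=L-a=3):
  θ_1 = (R_Ax²/2 - M_Ax)/EI  [x≤a] with R_A=1, M_A=1 = (1·(12/5)²/2 - 1·(12/5))/50000 = 3/312500 rad
Load 2 — applied couple M₀=12 kN·m at a=18/5 m (b=L-a=12/5):
  θ_2 = (R_Ax²/2 - M_Ax)/EI  [x≤a] with R_A=72/25, M_A=96/25 = ((72/25)·(12/5)²/2 - (96/25)·(12/5))/50000 = -36/1953125 rad
Load 3 — applied couple M₀=15 kN·m at a=3/2 m (b=L-a=9/2):
  θ_3 = (R_Ax²/2 - M_Ax - M₀(x-a))/EI  [x>a] with R_A=45/16, M_A=-45/16 = ((45/16)·(12/5)²/2 - (-45/16)·(12/5) - 15·((12/5)-(3/2)))/50000 = 27/1000000 rad
Load 4 — point force P=10 kN at a=4 m (b=L-a=2):
  θ_4 = -Pb²x(2aL-(3a+b)x)/(2L³EI)  [x≤a] = -10·2²·(12/5)·(2·4·6-(3·4+2)·(12/5))/(2·6³·50000) = -1/15625 rad
Superposition: θ = Σ θ_i = -5729/125000000 rad ≈ -0.000046 rad

θ(12/5) = -5729/125000000 rad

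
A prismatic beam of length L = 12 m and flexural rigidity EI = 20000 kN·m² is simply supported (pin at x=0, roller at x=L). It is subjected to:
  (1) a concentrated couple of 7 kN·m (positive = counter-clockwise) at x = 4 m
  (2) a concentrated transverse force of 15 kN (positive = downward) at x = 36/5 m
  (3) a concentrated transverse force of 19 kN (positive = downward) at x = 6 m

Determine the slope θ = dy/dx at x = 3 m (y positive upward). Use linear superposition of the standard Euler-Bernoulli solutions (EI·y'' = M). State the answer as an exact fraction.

θ(3) = -128951/12000000 rad

Load 1 — applied couple M₀=7 kN·m at a=4 m (b=L-a=8):
  θ_1 = (M₀x²/(2L)+C₁)/EI  [x≤a] with C₁=M₀(3b²-L²)/(6L)=14/3 = (7·3²/(2·12)+(14/3))/20000 = 7/19200 rad
Load 2 — point force P=15 kN at a=36/5 m (b=L-a=24/5):
  θ_2 = -Pb(L²-b²-3x²)/(6LEI)  [x≤a] = -15·(24/5)·(12²-(24/5)²-3·3²)/(6·12·20000) = -2349/500000 rad
Load 3 — point force P=19 kN at a=6 m (b=L-a=6):
  θ_3 = -Pb(L²-b²-3x²)/(6LEI)  [x≤a] = -19·6·(12²-6²-3·3²)/(6·12·20000) = -513/80000 rad
Superposition: θ = Σ θ_i = -128951/12000000 rad ≈ -0.010746 rad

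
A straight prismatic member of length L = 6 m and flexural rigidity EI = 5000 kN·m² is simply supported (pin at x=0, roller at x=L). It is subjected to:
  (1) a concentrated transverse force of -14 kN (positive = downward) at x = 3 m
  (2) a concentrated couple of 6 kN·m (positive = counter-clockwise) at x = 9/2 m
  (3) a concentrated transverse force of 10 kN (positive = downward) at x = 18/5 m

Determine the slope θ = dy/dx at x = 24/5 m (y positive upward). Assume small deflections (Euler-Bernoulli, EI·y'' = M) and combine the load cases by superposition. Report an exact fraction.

Load 1 — point force P=-14 kN at a=3 m (b=L-a=3):
  θ_1 = -Pa(2L²-6Lx+3x²+a²)/(6LEI)  [x>a] = -(-14)·3·(2·6²-6·6·(24/5)+3·(24/5)²+3²)/(6·6·5000) = -1323/250000 rad
Load 2 — applied couple M₀=6 kN·m at a=9/2 m (b=L-a=3/2):
  θ_2 = (M₀x²/(2L)-M₀(x-a)+C₁)/EI  [x>a] with C₁=M₀(3b²-L²)/(6L)=-39/8 = (6·(24/5)²/(2·6)-6·((24/5)-(9/2))+(-39/8))/5000 = 969/1000000 rad
Load 3 — point force P=10 kN at a=18/5 m (b=L-a=12/5):
  θ_3 = -Pa(2L²-6Lx+3x²+a²)/(6LEI)  [x>a] = -10·(18/5)·(2·6²-6·6·(24/5)+3·(24/5)²+(18/5)²)/(6·6·5000) = 117/31250 rad
Superposition: θ = Σ θ_i = -579/1000000 rad ≈ -0.000579 rad

θ(24/5) = -579/1000000 rad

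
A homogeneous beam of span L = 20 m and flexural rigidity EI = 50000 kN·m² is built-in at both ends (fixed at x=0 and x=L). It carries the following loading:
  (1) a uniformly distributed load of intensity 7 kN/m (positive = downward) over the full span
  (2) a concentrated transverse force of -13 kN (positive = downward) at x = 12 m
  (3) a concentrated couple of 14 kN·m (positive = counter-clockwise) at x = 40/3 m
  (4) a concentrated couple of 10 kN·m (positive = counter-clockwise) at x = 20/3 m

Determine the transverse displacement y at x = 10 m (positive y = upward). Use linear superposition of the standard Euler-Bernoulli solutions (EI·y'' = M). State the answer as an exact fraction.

Load 1 — uniform load w=7 kN/m over full span:
  y_1 = -wx²(L-x)²/(24EI) = -7·10²·(20-10)²/(24·50000) = -7/120 m
Load 2 — point force P=-13 kN at a=12 m (b=L-a=8):
  y_2 = -Pb²x²(3aL-(3a+b)x)/(6L³EI)  [x≤a] = -(-13)·8²·10²·(3·12·20-(3·12+8)·10)/(6·20³·50000) = 91/9375 m
Load 3 — applied couple M₀=14 kN·m at a=40/3 m (b=L-a=20/3):
  y_3 = (R_Ax³/6 - M_Ax²/2)/EI  [x≤a] with R_A=14/15, M_A=14/3 = ((14/15)·10³/6 - (14/3)·10²/2)/50000 = -7/4500 m
Load 4 — applied couple M₀=10 kN·m at a=20/3 m (b=L-a=40/3):
  y_4 = (R_Ax³/6 - M_Ax²/2 - M₀(x-a)²/2)/EI  [x>a] with R_A=2/3, M_A=0 = ((2/3)·10³/6 - 0·10²/2 - 10·(10-(20/3))²/2)/50000 = 1/900 m
Superposition: y = Σ y_i = -11041/225000 m ≈ -0.049071 m

y(10) = -11041/225000 m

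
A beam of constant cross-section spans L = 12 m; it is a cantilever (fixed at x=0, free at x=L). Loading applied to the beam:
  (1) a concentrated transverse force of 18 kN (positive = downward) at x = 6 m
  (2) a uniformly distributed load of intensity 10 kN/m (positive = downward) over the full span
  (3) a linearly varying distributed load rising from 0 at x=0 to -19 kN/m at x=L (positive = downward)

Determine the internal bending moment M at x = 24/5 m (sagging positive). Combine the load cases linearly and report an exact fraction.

M(24/5) = 14148/125 kN·m

Load 1 — point force P=18 kN at a=6 m (b=L-a=6):
  M_1 = -P(a-x)  [x≤a] = -18·(6-(24/5)) = -108/5 kN·m
Load 2 — uniform load w=10 kN/m over full span:
  M_2 = -w(L-x)²/2 = -10·(12-(24/5))²/2 = -1296/5 kN·m
Load 3 — triangular load w₀=-19 kN/m (0→w₀ over full span):
  M_3 = w₀Lx/2 - w₀L²/3 - w₀x³/(6L) = (-19)·12·(24/5)/2 - (-19)·12²/3 - (-19)·(24/5)³/(6·12) = 49248/125 kN·m
Superposition: M = Σ M_i = 14148/125 kN·m ≈ 113.184000 kN·m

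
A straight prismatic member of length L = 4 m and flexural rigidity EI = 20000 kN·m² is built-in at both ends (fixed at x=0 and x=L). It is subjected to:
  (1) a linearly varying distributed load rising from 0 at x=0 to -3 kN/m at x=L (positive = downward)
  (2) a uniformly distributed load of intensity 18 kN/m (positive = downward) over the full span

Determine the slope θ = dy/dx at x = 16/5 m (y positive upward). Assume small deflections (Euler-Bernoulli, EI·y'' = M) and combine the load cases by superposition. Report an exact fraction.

θ(16/5) = 164/390625 rad

Load 1 — triangular load w₀=-3 kN/m (0→w₀ over full span):
  θ_1 = -w₀(2x(L-x)(L-2x)(x+2L)+x²(L-x)²)/(120LEI) = -(-3)·(2·(16/5)·(4-(16/5))·(4-2·(16/5))·((16/5)+2·4)+(16/5)²·(4-(16/5))²)/(120·4·20000) = -16/390625 rad
Load 2 — uniform load w=18 kN/m over full span:
  θ_2 = -wx(L-x)(L-2x)/(12EI) = -18·(16/5)·(4-(16/5))·(4-2·(16/5))/(12·20000) = 36/78125 rad
Superposition: θ = Σ θ_i = 164/390625 rad ≈ 0.000420 rad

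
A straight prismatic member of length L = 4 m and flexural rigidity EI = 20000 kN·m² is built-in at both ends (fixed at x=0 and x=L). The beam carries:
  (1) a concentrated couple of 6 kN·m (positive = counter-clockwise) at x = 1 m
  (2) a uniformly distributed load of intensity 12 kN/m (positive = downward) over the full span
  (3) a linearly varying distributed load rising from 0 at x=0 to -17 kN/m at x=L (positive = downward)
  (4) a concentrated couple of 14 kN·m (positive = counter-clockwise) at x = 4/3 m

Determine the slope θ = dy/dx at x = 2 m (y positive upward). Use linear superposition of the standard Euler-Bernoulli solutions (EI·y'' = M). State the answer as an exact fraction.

θ(2) = 23/2400000 rad

Load 1 — applied couple M₀=6 kN·m at a=1 m (b=L-a=3):
  θ_1 = (R_Ax²/2 - M_Ax - M₀(x-a))/EI  [x>a] with R_A=27/16, M_A=-9/8 = ((27/16)·2²/2 - (-9/8)·2 - 6·(2-1))/20000 = -3/160000 rad
Load 2 — uniform load w=12 kN/m over full span:
  θ_2 = -wx(L-x)(L-2x)/(12EI) = -12·2·(4-2)·(4-2·2)/(12·20000) = 0 rad
Load 3 — triangular load w₀=-17 kN/m (0→w₀ over full span):
  θ_3 = -w₀(2x(L-x)(L-2x)(x+2L)+x²(L-x)²)/(120LEI) = -(-17)·(2·2·(4-2)·(4-2·2)·(2+2·4)+2²·(4-2)²)/(120·4·20000) = 17/600000 rad
Load 4 — applied couple M₀=14 kN·m at a=4/3 m (b=L-a=8/3):
  θ_4 = (R_Ax²/2 - M_Ax - M₀(x-a))/EI  [x>a] with R_A=14/3, M_A=0 = ((14/3)·2²/2 - 0·2 - 14·(2-(4/3)))/20000 = 0 rad
Superposition: θ = Σ θ_i = 23/2400000 rad ≈ 0.000010 rad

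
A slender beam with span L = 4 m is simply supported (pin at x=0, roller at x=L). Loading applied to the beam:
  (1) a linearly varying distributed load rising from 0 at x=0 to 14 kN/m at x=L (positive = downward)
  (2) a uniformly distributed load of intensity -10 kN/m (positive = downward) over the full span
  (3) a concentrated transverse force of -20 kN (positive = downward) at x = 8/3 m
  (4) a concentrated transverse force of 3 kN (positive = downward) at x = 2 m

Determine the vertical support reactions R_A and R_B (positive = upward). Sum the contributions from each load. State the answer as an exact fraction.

R_A = -95/6 kN, R_B = -79/6 kN

Load 1 — triangular load w₀=14 kN/m (0→w₀ over full span):
  R_A = w₀L/6 = 14·4/6 = 28/3 kN
  R_B = w₀L/3 = 14·4/3 = 56/3 kN
Load 2 — uniform load w=-10 kN/m over full span:
  R_A = wL/2 = (-10)·4/2 = -20 kN
  R_B = wL/2 = (-10)·4/2 = -20 kN
Load 3 — point force P=-20 kN at a=8/3 m (b=L-a=4/3):
  R_A = Pb/L = (-20)·(4/3)/4 = -20/3 kN
  R_B = Pa/L = (-20)·(8/3)/4 = -40/3 kN
Load 4 — point force P=3 kN at a=2 m (b=L-a=2):
  R_A = Pb/L = 3·2/4 = 3/2 kN
  R_B = Pa/L = 3·2/4 = 3/2 kN
Superposition: R_A = -95/6 kN, R_B = -79/6 kN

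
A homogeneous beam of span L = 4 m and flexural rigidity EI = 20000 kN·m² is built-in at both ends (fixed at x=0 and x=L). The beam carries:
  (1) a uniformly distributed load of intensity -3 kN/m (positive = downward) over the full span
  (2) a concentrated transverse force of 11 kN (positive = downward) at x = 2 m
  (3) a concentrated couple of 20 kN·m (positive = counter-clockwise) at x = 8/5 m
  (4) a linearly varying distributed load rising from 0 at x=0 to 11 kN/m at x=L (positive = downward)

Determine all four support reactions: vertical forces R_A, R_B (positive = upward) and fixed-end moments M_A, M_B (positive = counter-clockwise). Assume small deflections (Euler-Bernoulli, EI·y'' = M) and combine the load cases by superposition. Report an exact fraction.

R_A = 133/10 kN, M_A = 293/30 kN·m, R_B = 77/10 kN, M_B = -39/10 kN·m

Load 1 — uniform load w=-3 kN/m over full span:
  R_A = wL/2 = (-3)·4/2 = -6 kN
  M_A = wL²/12 = (-3)·4²/12 = -4 kN·m
  R_B = wL/2 = (-3)·4/2 = -6 kN
  M_B = -wL²/12 = -(-3)·4²/12 = 4 kN·m
Load 2 — point force P=11 kN at a=2 m (b=L-a=2):
  R_A = Pb²(3a+b)/L³ = 11·2²·(3·2+2)/4³ = 11/2 kN
  M_A = Pab²/L² = 11·2·2²/4² = 11/2 kN·m
  R_B = Pa²(a+3b)/L³ = 11·2²·(2+3·2)/4³ = 11/2 kN
  M_B = -Pa²b/L² = -11·2²·2/4² = -11/2 kN·m
Load 3 — applied couple M₀=20 kN·m at a=8/5 m (b=L-a=12/5):
  R_A = 6M₀ab/L³ = 6·20·(8/5)·(12/5)/4³ = 36/5 kN
  M_A = M₀b(2a-b)/L² = 20·(12/5)·(2·(8/5)-(12/5))/4² = 12/5 kN·m
  R_B = -6M₀ab/L³ = -6·20·(8/5)·(12/5)/4³ = -36/5 kN
  M_B = M₀a(2b-a)/L² = 20·(8/5)·(2·(12/5)-(8/5))/4² = 32/5 kN·m
Load 4 — triangular load w₀=11 kN/m (0→w₀ over full span):
  R_A = 3w₀L/20 = 3·11·4/20 = 33/5 kN
  M_A = w₀L²/30 = 11·4²/30 = 88/15 kN·m
  R_B = 7w₀L/20 = 7·11·4/20 = 77/5 kN
  M_B = -w₀L²/20 = -11·4²/20 = -44/5 kN·m
Superposition: R_A = 133/10 kN, M_A = 293/30 kN·m, R_B = 77/10 kN, M_B = -39/10 kN·m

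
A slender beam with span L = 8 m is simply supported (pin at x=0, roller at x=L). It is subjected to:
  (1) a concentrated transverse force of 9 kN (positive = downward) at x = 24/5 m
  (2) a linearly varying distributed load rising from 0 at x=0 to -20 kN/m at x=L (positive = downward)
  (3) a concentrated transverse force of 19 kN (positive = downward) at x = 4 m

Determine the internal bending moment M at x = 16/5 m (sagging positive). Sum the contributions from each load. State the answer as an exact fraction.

Load 1 — point force P=9 kN at a=24/5 m (b=L-a=16/5):
  M_1 = Pbx/L  [x≤a] = 9·(16/5)·(16/5)/8 = 288/25 kN·m
Load 2 — triangular load w₀=-20 kN/m (0→w₀ over full span):
  M_2 = w₀Lx/6 - w₀x³/(6L) = (-20)·8·(16/5)/6 - (-20)·(16/5)³/(6·8) = -1792/25 kN·m
Load 3 — point force P=19 kN at a=4 m (b=L-a=4):
  M_3 = Pbx/L  [x≤a] = 19·4·(16/5)/8 = 152/5 kN·m
Superposition: M = Σ M_i = -744/25 kN·m ≈ -29.760000 kN·m

M(16/5) = -744/25 kN·m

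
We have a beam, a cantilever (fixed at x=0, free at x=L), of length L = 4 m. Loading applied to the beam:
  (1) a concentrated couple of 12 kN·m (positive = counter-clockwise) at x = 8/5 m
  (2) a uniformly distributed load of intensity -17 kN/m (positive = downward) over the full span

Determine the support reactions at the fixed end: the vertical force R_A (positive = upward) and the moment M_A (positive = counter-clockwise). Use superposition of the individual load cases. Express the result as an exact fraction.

R_A = -68 kN, M_A = -148 kN·m

Load 1 — applied couple M₀=12 kN·m at a=8/5 m (b=L-a=12/5):
  R_A = 0 kN
  M_A = -M₀ = -12 kN·m
Load 2 — uniform load w=-17 kN/m over full span:
  R_A = wL = (-17)·4 = -68 kN
  M_A = wL²/2 = (-17)·4²/2 = -136 kN·m
Superposition: R_A = -68 kN, M_A = -148 kN·m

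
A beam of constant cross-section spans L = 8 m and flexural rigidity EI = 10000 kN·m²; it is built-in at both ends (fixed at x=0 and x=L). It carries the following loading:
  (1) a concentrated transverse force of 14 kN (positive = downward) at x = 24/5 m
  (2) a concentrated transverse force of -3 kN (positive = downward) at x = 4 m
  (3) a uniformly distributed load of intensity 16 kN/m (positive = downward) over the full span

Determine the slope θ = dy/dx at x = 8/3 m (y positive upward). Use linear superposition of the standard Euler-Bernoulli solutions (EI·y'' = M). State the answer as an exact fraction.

θ(8/3) = -74737/12656250 rad

Load 1 — point force P=14 kN at a=24/5 m (b=L-a=16/5):
  θ_1 = -Pb²x(2aL-(3a+b)x)/(2L³EI)  [x≤a] = -14·(16/5)²·(8/3)·(2·(24/5)·8-(3·(24/5)+(16/5))·(8/3))/(2·8³·10000) = -784/703125 rad
Load 2 — point force P=-3 kN at a=4 m (b=L-a=4):
  θ_2 = -Pb²x(2aL-(3a+b)x)/(2L³EI)  [x≤a] = -(-3)·4²·(8/3)·(2·4·8-(3·4+4)·(8/3))/(2·8³·10000) = 1/3750 rad
Load 3 — uniform load w=16 kN/m over full span:
  θ_3 = -wx(L-x)(L-2x)/(12EI) = -16·(8/3)·(8-(8/3))·(8-2·(8/3))/(12·10000) = -256/50625 rad
Superposition: θ = Σ θ_i = -74737/12656250 rad ≈ -0.005905 rad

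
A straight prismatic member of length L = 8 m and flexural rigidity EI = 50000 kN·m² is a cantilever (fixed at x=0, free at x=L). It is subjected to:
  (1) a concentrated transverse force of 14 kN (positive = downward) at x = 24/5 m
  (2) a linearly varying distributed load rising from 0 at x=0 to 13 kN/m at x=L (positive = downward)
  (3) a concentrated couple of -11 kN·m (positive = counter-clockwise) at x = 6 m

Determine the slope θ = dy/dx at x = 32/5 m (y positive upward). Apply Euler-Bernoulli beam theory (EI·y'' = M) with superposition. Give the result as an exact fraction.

θ(32/5) = -985171/46875000 rad

Load 1 — point force P=14 kN at a=24/5 m (b=L-a=16/5):
  θ_1 = -Pa²/(2EI)  [x>a] = -14·(24/5)²/(2·50000) = -252/78125 rad
Load 2 — triangular load w₀=13 kN/m (0→w₀ over full span):
  θ_2 = (w₀Lx²/4-w₀L²x/3-w₀x⁴/(24L))/EI = (13·8·(32/5)²/4-13·8²·(32/5)/3-13·(32/5)⁴/(24·8))/50000 = -96512/5859375 rad
Load 3 — applied couple M₀=-11 kN·m at a=6 m (b=L-a=2):
  θ_3 = M₀a/EI  [x>a] = (-11)·6/50000 = -33/25000 rad
Superposition: θ = Σ θ_i = -985171/46875000 rad ≈ -0.021017 rad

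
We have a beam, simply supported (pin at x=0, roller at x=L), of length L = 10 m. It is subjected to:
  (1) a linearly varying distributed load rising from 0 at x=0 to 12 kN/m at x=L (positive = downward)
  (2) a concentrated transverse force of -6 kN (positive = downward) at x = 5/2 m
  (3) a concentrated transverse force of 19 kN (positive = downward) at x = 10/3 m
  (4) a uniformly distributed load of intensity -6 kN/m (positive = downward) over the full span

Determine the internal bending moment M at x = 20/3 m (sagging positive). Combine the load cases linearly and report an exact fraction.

M(20/3) = 635/27 kN·m

Load 1 — triangular load w₀=12 kN/m (0→w₀ over full span):
  M_1 = w₀Lx/6 - w₀x³/(6L) = 12·10·(20/3)/6 - 12·(20/3)³/(6·10) = 2000/27 kN·m
Load 2 — point force P=-6 kN at a=5/2 m (b=L-a=15/2):
  M_2 = Pa(L-x)/L  [x>a] = (-6)·(5/2)·(10-(20/3))/10 = -5 kN·m
Load 3 — point force P=19 kN at a=10/3 m (b=L-a=20/3):
  M_3 = Pa(L-x)/L  [x>a] = 19·(10/3)·(10-(20/3))/10 = 190/9 kN·m
Load 4 — uniform load w=-6 kN/m over full span:
  M_4 = wx(L-x)/2 = (-6)·(20/3)·(10-(20/3))/2 = -200/3 kN·m
Superposition: M = Σ M_i = 635/27 kN·m ≈ 23.518519 kN·m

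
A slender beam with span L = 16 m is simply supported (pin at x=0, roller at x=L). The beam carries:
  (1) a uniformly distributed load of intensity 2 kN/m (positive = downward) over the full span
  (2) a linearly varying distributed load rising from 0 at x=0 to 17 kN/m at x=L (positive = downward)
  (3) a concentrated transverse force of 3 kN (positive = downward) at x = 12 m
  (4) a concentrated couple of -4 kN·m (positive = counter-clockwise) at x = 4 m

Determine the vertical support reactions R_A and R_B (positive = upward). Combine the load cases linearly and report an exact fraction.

R_A = 371/6 kN, R_B = 655/6 kN

Load 1 — uniform load w=2 kN/m over full span:
  R_A = wL/2 = 2·16/2 = 16 kN
  R_B = wL/2 = 2·16/2 = 16 kN
Load 2 — triangular load w₀=17 kN/m (0→w₀ over full span):
  R_A = w₀L/6 = 17·16/6 = 136/3 kN
  R_B = w₀L/3 = 17·16/3 = 272/3 kN
Load 3 — point force P=3 kN at a=12 m (b=L-a=4):
  R_A = Pb/L = 3·4/16 = 3/4 kN
  R_B = Pa/L = 3·12/16 = 9/4 kN
Load 4 — applied couple M₀=-4 kN·m at a=4 m (b=L-a=12):
  R_A = M₀/L = (-4)/16 = -1/4 kN
  R_B = -M₀/L = -(-4)/16 = 1/4 kN
Superposition: R_A = 371/6 kN, R_B = 655/6 kN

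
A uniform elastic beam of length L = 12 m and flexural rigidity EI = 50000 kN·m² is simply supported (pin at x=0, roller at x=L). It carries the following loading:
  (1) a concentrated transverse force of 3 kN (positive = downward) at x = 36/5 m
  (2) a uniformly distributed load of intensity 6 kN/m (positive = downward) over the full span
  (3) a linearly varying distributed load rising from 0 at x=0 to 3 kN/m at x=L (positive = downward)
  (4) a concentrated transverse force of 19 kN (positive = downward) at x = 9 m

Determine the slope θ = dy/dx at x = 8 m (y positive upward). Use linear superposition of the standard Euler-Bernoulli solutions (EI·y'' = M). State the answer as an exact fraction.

Load 1 — point force P=3 kN at a=36/5 m (b=L-a=24/5):
  θ_1 = -Pa(2L²-6Lx+3x²+a²)/(6LEI)  [x>a] = -3·(36/5)·(2·12²-6·12·8+3·8²+(36/5)²)/(6·12·50000) = 207/781250 rad
Load 2 — uniform load w=6 kN/m over full span:
  θ_2 = -w(L³-6Lx²+4x³)/(24EI) = -6·(12³-6·12·8²+4·8³)/(24·50000) = 13/3125 rad
Load 3 — triangular load w₀=3 kN/m (0→w₀ over full span):
  θ_3 = -w₀(7L⁴-30L²x²+15x⁴)/(360LEI) = -3·(7·12⁴-30·12²·8²+15·8⁴)/(360·12·50000) = 91/93750 rad
Load 4 — point force P=19 kN at a=9 m (b=L-a=3):
  θ_4 = -Pb(L²-b²-3x²)/(6LEI)  [x≤a] = -19·3·(12²-3²-3·8²)/(6·12·50000) = 361/400000 rad
Superposition: θ = Σ θ_i = 944719/150000000 rad ≈ 0.006298 rad

θ(8) = 944719/150000000 rad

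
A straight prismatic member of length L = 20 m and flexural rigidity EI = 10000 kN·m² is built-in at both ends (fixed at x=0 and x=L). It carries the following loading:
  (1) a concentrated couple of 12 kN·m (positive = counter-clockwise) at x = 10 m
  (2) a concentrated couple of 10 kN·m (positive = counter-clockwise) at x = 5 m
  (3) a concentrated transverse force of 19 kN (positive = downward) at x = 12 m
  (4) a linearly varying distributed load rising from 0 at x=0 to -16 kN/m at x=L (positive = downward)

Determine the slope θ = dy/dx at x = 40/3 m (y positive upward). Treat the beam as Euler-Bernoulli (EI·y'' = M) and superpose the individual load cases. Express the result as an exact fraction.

Load 1 — applied couple M₀=12 kN·m at a=10 m (b=L-a=10):
  θ_1 = (R_Ax²/2 - M_Ax - M₀(x-a))/EI  [x>a] with R_A=9/10, M_A=3 = ((9/10)·(40/3)²/2 - 3·(40/3) - 12·((40/3)-10))/10000 = 0 rad
Load 2 — applied couple M₀=10 kN·m at a=5 m (b=L-a=15):
  θ_2 = (R_Ax²/2 - M_Ax - M₀(x-a))/EI  [x>a] with R_A=9/16, M_A=-15/8 = ((9/16)·(40/3)²/2 - (-15/8)·(40/3) - 10·((40/3)-5))/10000 = -1/1200 rad
Load 3 — point force P=19 kN at a=12 m (b=L-a=8):
  θ_3 = Pa²(L-x)(2bL-(3b+a)(L-x))/(2L³EI)  [x>a] = 19·12²·(20-(40/3))·(2·8·20-(3·8+12)·(20-(40/3)))/(2·20³·10000) = 57/6250 rad
Load 4 — triangular load w₀=-16 kN/m (0→w₀ over full span):
  θ_4 = -w₀(2x(L-x)(L-2x)(x+2L)+x²(L-x)²)/(120LEI) = -(-16)·(2·(40/3)·(20-(40/3))·(20-2·(40/3))·((40/3)+2·20)+(40/3)²·(20-(40/3))²)/(120·20·10000) = -224/6075 rad
Superposition: θ = Σ θ_i = -347317/12150000 rad ≈ -0.028586 rad

θ(40/3) = -347317/12150000 rad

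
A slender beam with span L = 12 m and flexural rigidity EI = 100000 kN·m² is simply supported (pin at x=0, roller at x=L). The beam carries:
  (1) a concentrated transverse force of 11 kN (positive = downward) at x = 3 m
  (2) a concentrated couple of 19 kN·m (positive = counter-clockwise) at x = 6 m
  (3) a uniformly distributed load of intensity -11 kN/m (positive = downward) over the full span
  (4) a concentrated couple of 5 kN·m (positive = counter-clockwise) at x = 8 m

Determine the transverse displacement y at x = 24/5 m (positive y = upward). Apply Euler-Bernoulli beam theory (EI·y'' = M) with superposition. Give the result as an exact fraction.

y(24/5) = 3141533/125000000 m

Load 1 — point force P=11 kN at a=3 m (b=L-a=9):
  y_1 = -Pa(L-x)(2Lx-a²-x²)/(6LEI)  [x>a] = -11·3·(12-(24/5))·(2·12·(24/5)-3²-(24/5)²)/(6·12·100000) = -68607/25000000 m
Load 2 — applied couple M₀=19 kN·m at a=6 m (b=L-a=6):
  y_2 = (M₀x³/(6L)+C₁x)/EI  [x≤a] with C₁=M₀(3b²-L²)/(6L)=-19/2 = (19·(24/5)³/(6·12)+(-19/2)·(24/5))/100000 = -513/3125000 m
Load 3 — uniform load w=-11 kN/m over full span:
  y_3 = -wx(L³-2Lx²+x³)/(24EI) = -(-11)·(24/5)·(12³-2·12·(24/5)²+(24/5)³)/(24·100000) = 55242/1953125 m
Load 4 — applied couple M₀=5 kN·m at a=8 m (b=L-a=4):
  y_4 = (M₀x³/(6L)+C₁x)/EI  [x≤a] with C₁=M₀(3b²-L²)/(6L)=-20/3 = (5·(24/5)³/(6·12)+(-20/3)·(24/5))/100000 = -19/78125 m
Superposition: y = Σ y_i = 3141533/125000000 m ≈ 0.025132 m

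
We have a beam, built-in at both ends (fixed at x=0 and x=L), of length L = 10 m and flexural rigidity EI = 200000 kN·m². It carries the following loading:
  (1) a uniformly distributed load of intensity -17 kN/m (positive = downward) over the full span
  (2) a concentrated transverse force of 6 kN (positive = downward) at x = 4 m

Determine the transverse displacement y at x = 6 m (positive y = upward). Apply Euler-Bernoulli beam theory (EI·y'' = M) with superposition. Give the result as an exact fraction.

y(6) = 6007/3125000 m

Load 1 — uniform load w=-17 kN/m over full span:
  y_1 = -wx²(L-x)²/(24EI) = -(-17)·6²·(10-6)²/(24·200000) = 51/25000 m
Load 2 — point force P=6 kN at a=4 m (b=L-a=6):
  y_2 = -Pa²(L-x)²(3bL-(3b+a)(L-x))/(6L³EI)  [x>a] = -6·4²·(10-6)²·(3·6·10-(3·6+4)·(10-6))/(6·10³·200000) = -46/390625 m
Superposition: y = Σ y_i = 6007/3125000 m ≈ 0.001922 m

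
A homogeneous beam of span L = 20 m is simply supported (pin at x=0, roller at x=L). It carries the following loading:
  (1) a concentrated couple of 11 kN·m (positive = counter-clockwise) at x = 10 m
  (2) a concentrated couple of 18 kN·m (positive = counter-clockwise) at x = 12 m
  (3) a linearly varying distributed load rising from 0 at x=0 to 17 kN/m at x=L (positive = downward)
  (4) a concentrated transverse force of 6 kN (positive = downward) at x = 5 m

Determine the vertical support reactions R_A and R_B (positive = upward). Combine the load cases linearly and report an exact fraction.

Load 1 — applied couple M₀=11 kN·m at a=10 m (b=L-a=10):
  R_A = M₀/L = 11/20 kN
  R_B = -M₀/L = -11/20 kN
Load 2 — applied couple M₀=18 kN·m at a=12 m (b=L-a=8):
  R_A = M₀/L = 18/20 = 9/10 kN
  R_B = -M₀/L = -18/20 = -9/10 kN
Load 3 — triangular load w₀=17 kN/m (0→w₀ over full span):
  R_A = w₀L/6 = 17·20/6 = 170/3 kN
  R_B = w₀L/3 = 17·20/3 = 340/3 kN
Load 4 — point force P=6 kN at a=5 m (b=L-a=15):
  R_A = Pb/L = 6·15/20 = 9/2 kN
  R_B = Pa/L = 6·5/20 = 3/2 kN
Superposition: R_A = 3757/60 kN, R_B = 6803/60 kN

R_A = 3757/60 kN, R_B = 6803/60 kN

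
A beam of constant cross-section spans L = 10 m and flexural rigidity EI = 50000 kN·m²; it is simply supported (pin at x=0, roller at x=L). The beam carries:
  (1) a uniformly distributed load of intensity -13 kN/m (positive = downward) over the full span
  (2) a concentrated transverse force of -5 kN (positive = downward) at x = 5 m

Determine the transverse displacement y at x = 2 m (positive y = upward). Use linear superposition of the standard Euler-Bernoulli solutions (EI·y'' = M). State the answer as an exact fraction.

y(2) = 2129/100000 m

Load 1 — uniform load w=-13 kN/m over full span:
  y_1 = -wx(L³-2Lx²+x³)/(24EI) = -(-13)·2·(10³-2·10·2²+2³)/(24·50000) = 377/18750 m
Load 2 — point force P=-5 kN at a=5 m (b=L-a=5):
  y_2 = -Pbx(L²-b²-x²)/(6LEI)  [x≤a] = -(-5)·5·2·(10²-5²-2²)/(6·10·50000) = 71/60000 m
Superposition: y = Σ y_i = 2129/100000 m ≈ 0.021290 m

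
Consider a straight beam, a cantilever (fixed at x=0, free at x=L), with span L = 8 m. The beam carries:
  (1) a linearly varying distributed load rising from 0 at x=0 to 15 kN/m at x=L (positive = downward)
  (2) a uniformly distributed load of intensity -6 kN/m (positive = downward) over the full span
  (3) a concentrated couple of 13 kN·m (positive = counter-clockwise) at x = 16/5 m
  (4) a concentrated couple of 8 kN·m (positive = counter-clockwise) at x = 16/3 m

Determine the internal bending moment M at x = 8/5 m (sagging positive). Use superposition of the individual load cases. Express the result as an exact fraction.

Load 1 — triangular load w₀=15 kN/m (0→w₀ over full span):
  M_1 = w₀Lx/2 - w₀L²/3 - w₀x³/(6L) = 15·8·(8/5)/2 - 15·8²/3 - 15·(8/5)³/(6·8) = -5632/25 kN·m
Load 2 — uniform load w=-6 kN/m over full span:
  M_2 = -w(L-x)²/2 = -(-6)·(8-(8/5))²/2 = 3072/25 kN·m
Load 3 — applied couple M₀=13 kN·m at a=16/5 m (b=L-a=24/5):
  M_3 = M₀  [x≤a] = 13 = 13 kN·m
Load 4 — applied couple M₀=8 kN·m at a=16/3 m (b=L-a=8/3):
  M_4 = M₀  [x≤a] = 8 = 8 kN·m
Superposition: M = Σ M_i = -407/5 kN·m ≈ -81.400000 kN·m

M(8/5) = -407/5 kN·m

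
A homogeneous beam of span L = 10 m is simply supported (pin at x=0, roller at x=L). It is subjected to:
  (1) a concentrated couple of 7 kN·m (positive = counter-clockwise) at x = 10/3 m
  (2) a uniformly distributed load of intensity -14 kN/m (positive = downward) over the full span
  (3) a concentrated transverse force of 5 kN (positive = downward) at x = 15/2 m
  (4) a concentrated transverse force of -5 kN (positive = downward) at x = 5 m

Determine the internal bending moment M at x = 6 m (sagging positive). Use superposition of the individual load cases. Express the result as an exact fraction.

Load 1 — applied couple M₀=7 kN·m at a=10/3 m (b=L-a=20/3):
  M_1 = M₀x/L - M₀  [x>a] = 7·6/10 - 7 = -14/5 kN·m
Load 2 — uniform load w=-14 kN/m over full span:
  M_2 = wx(L-x)/2 = (-14)·6·(10-6)/2 = -168 kN·m
Load 3 — point force P=5 kN at a=15/2 m (b=L-a=5/2):
  M_3 = Pbx/L  [x≤a] = 5·(5/2)·6/10 = 15/2 kN·m
Load 4 — point force P=-5 kN at a=5 m (b=L-a=5):
  M_4 = Pa(L-x)/L  [x>a] = (-5)·5·(10-6)/10 = -10 kN·m
Superposition: M = Σ M_i = -1733/10 kN·m ≈ -173.300000 kN·m

M(6) = -1733/10 kN·m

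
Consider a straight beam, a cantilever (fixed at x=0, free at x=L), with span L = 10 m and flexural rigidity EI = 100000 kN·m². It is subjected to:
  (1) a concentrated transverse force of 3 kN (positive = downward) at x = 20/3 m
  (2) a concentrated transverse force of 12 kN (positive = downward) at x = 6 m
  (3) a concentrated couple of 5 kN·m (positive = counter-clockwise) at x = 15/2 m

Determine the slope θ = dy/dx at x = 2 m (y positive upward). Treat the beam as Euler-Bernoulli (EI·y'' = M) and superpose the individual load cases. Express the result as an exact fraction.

θ(2) = -9/6250 rad

Load 1 — point force P=3 kN at a=20/3 m (b=L-a=10/3):
  θ_1 = -Px(2a-x)/(2EI)  [x≤a] = -3·2·(2·(20/3)-2)/(2·100000) = -17/50000 rad
Load 2 — point force P=12 kN at a=6 m (b=L-a=4):
  θ_2 = -Px(2a-x)/(2EI)  [x≤a] = -12·2·(2·6-2)/(2·100000) = -3/2500 rad
Load 3 — applied couple M₀=5 kN·m at a=15/2 m (b=L-a=5/2):
  θ_3 = M₀x/EI  [x≤a] = 5·2/100000 = 1/10000 rad
Superposition: θ = Σ θ_i = -9/6250 rad ≈ -0.001440 rad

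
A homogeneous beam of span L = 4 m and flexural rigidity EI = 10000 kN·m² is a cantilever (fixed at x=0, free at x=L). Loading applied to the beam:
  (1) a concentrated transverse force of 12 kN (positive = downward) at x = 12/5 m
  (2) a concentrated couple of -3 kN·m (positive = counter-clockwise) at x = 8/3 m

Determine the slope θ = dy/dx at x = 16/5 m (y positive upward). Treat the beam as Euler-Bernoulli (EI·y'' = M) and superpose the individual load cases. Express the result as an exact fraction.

θ(16/5) = -133/31250 rad

Load 1 — point force P=12 kN at a=12/5 m (b=L-a=8/5):
  θ_1 = -Pa²/(2EI)  [x>a] = -12·(12/5)²/(2·10000) = -54/15625 rad
Load 2 — applied couple M₀=-3 kN·m at a=8/3 m (b=L-a=4/3):
  θ_2 = M₀a/EI  [x>a] = (-3)·(8/3)/10000 = -1/1250 rad
Superposition: θ = Σ θ_i = -133/31250 rad ≈ -0.004256 rad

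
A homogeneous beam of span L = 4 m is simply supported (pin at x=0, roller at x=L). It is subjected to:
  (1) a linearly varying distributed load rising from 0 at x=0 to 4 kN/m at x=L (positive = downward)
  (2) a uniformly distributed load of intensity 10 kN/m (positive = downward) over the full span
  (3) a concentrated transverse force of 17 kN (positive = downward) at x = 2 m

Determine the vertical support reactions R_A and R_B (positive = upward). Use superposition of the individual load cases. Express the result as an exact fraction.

Load 1 — triangular load w₀=4 kN/m (0→w₀ over full span):
  R_A = w₀L/6 = 4·4/6 = 8/3 kN
  R_B = w₀L/3 = 4·4/3 = 16/3 kN
Load 2 — uniform load w=10 kN/m over full span:
  R_A = wL/2 = 10·4/2 = 20 kN
  R_B = wL/2 = 10·4/2 = 20 kN
Load 3 — point force P=17 kN at a=2 m (b=L-a=2):
  R_A = Pb/L = 17·2/4 = 17/2 kN
  R_B = Pa/L = 17·2/4 = 17/2 kN
Superposition: R_A = 187/6 kN, R_B = 203/6 kN

R_A = 187/6 kN, R_B = 203/6 kN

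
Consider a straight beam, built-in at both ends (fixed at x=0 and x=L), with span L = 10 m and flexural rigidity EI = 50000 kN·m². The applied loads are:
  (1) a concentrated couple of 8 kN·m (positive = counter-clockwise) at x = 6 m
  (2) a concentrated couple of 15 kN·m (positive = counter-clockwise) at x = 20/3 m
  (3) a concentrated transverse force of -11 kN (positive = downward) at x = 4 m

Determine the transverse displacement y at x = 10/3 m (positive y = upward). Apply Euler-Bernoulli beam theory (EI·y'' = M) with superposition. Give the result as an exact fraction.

y(10/3) = 869/2025000 m

Load 1 — applied couple M₀=8 kN·m at a=6 m (b=L-a=4):
  y_1 = (R_Ax³/6 - M_Ax²/2)/EI  [x≤a] with R_A=144/125, M_A=64/25 = ((144/125)·(10/3)³/6 - (64/25)·(10/3)²/2)/50000 = -4/28125 m
Load 2 — applied couple M₀=15 kN·m at a=20/3 m (b=L-a=10/3):
  y_2 = (R_Ax³/6 - M_Ax²/2)/EI  [x≤a] with R_A=2, M_A=5 = (2·(10/3)³/6 - 5·(10/3)²/2)/50000 = -1/3240 m
Load 3 — point force P=-11 kN at a=4 m (b=L-a=6):
  y_3 = -Pb²x²(3aL-(3a+b)x)/(6L³EI)  [x≤a] = -(-11)·6²·(10/3)²·(3·4·10-(3·4+6)·(10/3))/(6·10³·50000) = 11/12500 m
Superposition: y = Σ y_i = 869/2025000 m ≈ 0.000429 m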